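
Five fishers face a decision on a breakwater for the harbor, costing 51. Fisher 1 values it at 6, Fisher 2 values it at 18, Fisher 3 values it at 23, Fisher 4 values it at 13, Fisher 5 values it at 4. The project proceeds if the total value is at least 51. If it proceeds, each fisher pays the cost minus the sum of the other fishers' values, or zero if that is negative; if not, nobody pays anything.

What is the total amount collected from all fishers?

Total value 64 ≥ cost 51, so it is built.
Fisher 1: others sum to 58; max(0, 51 - 58) = 0.
Fisher 2: others sum to 46; max(0, 51 - 46) = 5.
Fisher 3: others sum to 41; max(0, 51 - 41) = 10.
Fisher 4: others sum to 51; max(0, 51 - 51) = 0.
Fisher 5: others sum to 60; max(0, 51 - 60) = 0.
Total collected = 0 + 5 + 10 + 0 + 0 = 15.

15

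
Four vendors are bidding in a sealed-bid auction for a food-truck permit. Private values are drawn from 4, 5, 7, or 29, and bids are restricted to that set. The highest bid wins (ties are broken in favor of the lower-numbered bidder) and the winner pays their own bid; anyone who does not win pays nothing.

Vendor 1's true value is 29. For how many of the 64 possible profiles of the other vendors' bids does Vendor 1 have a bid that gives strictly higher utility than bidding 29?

Others bid (4, 4, 4): truth gives 0; bid 4 gives 25 > 0. Violating.
Others bid (4, 4, 5): truth gives 0; bid 5 gives 24 > 0. Violating.
Others bid (4, 4, 7): truth gives 0; bid 7 gives 22 > 0. Violating.
Others bid (4, 5, 4): truth gives 0; bid 5 gives 24 > 0. Violating.
Others bid (4, 4, 29): truth gives 0; no alternative beats it.
Others bid (4, 5, 29): truth gives 0; no alternative beats it.
(Checking all 64 profiles: 27 have a profitable deviation, 37 do not.)

27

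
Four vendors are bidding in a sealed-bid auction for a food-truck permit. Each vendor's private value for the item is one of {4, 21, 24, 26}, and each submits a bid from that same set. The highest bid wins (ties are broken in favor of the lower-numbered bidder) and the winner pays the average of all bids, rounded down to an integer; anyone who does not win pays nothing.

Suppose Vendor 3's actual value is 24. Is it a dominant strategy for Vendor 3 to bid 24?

Consider the case where Vendor 1 bids 4, Vendor 2 bids 4 and Vendor 4 bids 4.
Truthful bid 24: wins, pays 9, utility 24 - 9 = 15.
Bid 21 instead: wins, pays 8, utility 24 - 8 = 16.
Since 16 > 15, bidding 21 is strictly better here, so truthful bidding is not dominant.

No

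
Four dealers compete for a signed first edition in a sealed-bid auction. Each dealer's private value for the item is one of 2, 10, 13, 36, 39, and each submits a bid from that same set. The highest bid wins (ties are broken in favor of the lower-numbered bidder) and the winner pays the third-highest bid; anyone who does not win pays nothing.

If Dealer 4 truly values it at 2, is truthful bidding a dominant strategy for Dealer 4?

Check each profile of the others' bids and compare truth against every alternative bid.
Others bid (2, 2, 2): truth gives 0, best alternative gives 0.
Others bid (2, 2, 10): truth gives 0, best alternative gives 0.
Others bid (2, 2, 13): truth gives 0, best alternative gives 0.
Others bid (2, 2, 36): truth gives 0, best alternative gives 0.
Others bid (2, 2, 39): truth gives 0, best alternative gives 0.
Others bid (2, 10, 2): truth gives 0, best alternative gives 0.
(Remaining 119 profiles checked similarly; truth is weakly best in each.)
In every case the truthful bid is at least as good as any alternative, so it is a dominant strategy.

Yes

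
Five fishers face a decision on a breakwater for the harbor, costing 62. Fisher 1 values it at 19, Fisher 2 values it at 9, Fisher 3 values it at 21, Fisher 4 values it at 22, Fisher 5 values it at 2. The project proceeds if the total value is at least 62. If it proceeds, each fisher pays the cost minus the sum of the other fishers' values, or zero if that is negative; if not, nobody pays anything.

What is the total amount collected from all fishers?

29

Total value 73 ≥ cost 62, so it is built.
Fisher 1: others sum to 54; max(0, 62 - 54) = 8.
Fisher 2: others sum to 64; max(0, 62 - 64) = 0.
Fisher 3: others sum to 52; max(0, 62 - 52) = 10.
Fisher 4: others sum to 51; max(0, 62 - 51) = 11.
Fisher 5: others sum to 71; max(0, 62 - 71) = 0.
Total collected = 8 + 0 + 10 + 11 + 0 = 29.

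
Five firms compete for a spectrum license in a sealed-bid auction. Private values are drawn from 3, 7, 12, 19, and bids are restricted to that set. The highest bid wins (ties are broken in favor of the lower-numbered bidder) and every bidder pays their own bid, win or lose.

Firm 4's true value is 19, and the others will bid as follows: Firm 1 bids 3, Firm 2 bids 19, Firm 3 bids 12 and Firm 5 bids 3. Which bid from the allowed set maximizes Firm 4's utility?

3

Bid 3: loses but pays 3, utility -3.
Bid 7: loses but pays 7, utility -7.
Bid 12: loses but pays 12, utility -12.
Bid 19: loses but pays 19, utility -19.
The best choice is 3 with utility -3.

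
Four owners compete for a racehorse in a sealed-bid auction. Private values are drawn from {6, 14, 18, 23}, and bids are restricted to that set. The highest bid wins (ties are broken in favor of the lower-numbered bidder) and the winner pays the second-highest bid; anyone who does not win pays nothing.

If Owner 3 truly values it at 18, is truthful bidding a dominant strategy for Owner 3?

Yes

Check each profile of the others' bids and compare truth against every alternative bid.
Others bid (6, 6, 6): truth gives 12, best alternative gives 12.
Others bid (6, 6, 14): truth gives 4, best alternative gives 4.
Others bid (6, 14, 6): truth gives 4, best alternative gives 4.
Others bid (6, 14, 14): truth gives 4, best alternative gives 4.
Others bid (14, 6, 6): truth gives 4, best alternative gives 4.
Others bid (14, 6, 14): truth gives 4, best alternative gives 4.
(Remaining 58 profiles checked similarly; truth is weakly best in each.)
In every case the truthful bid is at least as good as any alternative, so it is a dominant strategy.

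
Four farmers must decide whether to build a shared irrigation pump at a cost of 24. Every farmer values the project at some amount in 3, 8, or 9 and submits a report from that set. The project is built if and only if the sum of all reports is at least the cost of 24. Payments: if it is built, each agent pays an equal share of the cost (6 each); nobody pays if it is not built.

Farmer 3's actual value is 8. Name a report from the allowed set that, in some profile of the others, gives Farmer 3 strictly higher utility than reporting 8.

Suppose Farmer 1 reports 3, Farmer 2 reports 3 and Farmer 4 reports 9.
Report 8: project not built, utility 0.
Report 9: project built, pays 6, utility 8 - 6 = 2.
So reporting 9 beats truth here (2 > 0).

9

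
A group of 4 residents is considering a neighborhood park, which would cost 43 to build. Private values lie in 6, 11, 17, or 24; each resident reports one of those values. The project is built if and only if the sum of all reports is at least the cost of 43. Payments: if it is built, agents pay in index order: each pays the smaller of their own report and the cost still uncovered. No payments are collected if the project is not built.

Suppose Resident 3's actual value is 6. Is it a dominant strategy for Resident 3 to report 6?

Yes

Check each profile of the others' reports and compare truth against every alternative report.
Others report (6, 6, 24): truth gives 0, best alternative gives -5.
Others report (6, 11, 17): truth gives 0, best alternative gives -5.
Others report (6, 11, 24): truth gives 0, best alternative gives -5.
Others report (6, 17, 11): truth gives 0, best alternative gives -5.
Others report (6, 17, 17): truth gives 0, best alternative gives -5.
Others report (6, 17, 24): truth gives 0, best alternative gives -5.
(Remaining 58 profiles checked similarly; truth is weakly best in each.)
In every case the truthful report is at least as good as any alternative, so it is a dominant strategy.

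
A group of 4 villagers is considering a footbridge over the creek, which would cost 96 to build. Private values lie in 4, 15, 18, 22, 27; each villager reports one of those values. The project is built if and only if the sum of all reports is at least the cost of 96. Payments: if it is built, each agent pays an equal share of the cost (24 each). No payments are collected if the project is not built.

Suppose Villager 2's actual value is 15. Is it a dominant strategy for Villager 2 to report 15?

No

Consider the case where Villager 1 reports 27, Villager 3 reports 27 and Villager 4 reports 27.
Truthful report 15: project built, pays 24, utility 15 - 24 = -9.
Report 4 instead: project not built, utility 0.
Since 0 > -9, reporting 4 is strictly better here, so truthful reporting is not dominant.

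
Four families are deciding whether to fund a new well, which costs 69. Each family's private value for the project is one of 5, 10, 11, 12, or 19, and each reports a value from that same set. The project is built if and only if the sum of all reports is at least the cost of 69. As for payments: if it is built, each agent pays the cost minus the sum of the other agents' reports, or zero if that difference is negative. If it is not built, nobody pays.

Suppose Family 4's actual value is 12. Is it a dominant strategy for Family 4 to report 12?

Yes

Check each profile of the others' reports and compare truth against every alternative report.
Others report (5, 5, 5): truth gives 0, best alternative gives 0.
Others report (5, 5, 10): truth gives 0, best alternative gives 0.
Others report (5, 5, 11): truth gives 0, best alternative gives 0.
Others report (5, 5, 12): truth gives 0, best alternative gives 0.
Others report (5, 5, 19): truth gives 0, best alternative gives 0.
Others report (5, 10, 5): truth gives 0, best alternative gives 0.
(Remaining 119 profiles checked similarly; truth is weakly best in each.)
In every case the truthful report is at least as good as any alternative, so it is a dominant strategy.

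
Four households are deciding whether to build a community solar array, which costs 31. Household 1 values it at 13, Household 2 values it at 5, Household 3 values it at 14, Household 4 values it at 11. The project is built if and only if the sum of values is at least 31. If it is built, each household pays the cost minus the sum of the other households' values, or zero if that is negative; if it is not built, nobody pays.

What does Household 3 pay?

2

Total value 43 ≥ cost 31, so the project is built.
The other households' values sum to 29.
Cost minus that sum is 31 - 29 = 2.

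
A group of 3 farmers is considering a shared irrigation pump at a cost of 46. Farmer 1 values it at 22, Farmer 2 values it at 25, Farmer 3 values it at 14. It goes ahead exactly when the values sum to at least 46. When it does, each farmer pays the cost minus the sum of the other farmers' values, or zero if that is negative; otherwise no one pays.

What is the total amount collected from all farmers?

Total value 61 ≥ cost 46, so it is built.
Farmer 1: others sum to 39; max(0, 46 - 39) = 7.
Farmer 2: others sum to 36; max(0, 46 - 36) = 10.
Farmer 3: others sum to 47; max(0, 46 - 47) = 0.
Total collected = 7 + 10 + 0 = 17.

17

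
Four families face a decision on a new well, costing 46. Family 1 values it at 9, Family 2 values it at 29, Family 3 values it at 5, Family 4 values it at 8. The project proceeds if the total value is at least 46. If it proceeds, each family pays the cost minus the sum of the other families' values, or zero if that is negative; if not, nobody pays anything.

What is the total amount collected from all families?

31

Total value 51 ≥ cost 46, so it is built.
Family 1: others sum to 42; max(0, 46 - 42) = 4.
Family 2: others sum to 22; max(0, 46 - 22) = 24.
Family 3: others sum to 46; max(0, 46 - 46) = 0.
Family 4: others sum to 43; max(0, 46 - 43) = 3.
Total collected = 4 + 24 + 0 + 3 = 31.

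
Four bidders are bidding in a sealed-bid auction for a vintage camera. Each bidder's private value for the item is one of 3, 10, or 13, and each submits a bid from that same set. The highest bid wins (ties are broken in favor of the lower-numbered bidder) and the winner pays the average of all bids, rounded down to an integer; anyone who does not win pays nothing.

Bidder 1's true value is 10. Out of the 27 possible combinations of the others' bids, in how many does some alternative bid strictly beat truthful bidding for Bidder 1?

Others bid (3, 3, 3): truth gives 6; bid 3 gives 7 > 6. Violating.
Others bid (3, 3, 13): truth gives 0; bid 13 gives 2 > 0. Violating.
Others bid (3, 10, 13): truth gives 0; bid 13 gives 1 > 0. Violating.
Others bid (3, 13, 3): truth gives 0; bid 13 gives 2 > 0. Violating.
Others bid (3, 3, 10): truth gives 4; no alternative beats it.
Others bid (3, 10, 3): truth gives 4; no alternative beats it.
(Checking all 27 profiles: 10 have a profitable deviation, 17 do not.)

10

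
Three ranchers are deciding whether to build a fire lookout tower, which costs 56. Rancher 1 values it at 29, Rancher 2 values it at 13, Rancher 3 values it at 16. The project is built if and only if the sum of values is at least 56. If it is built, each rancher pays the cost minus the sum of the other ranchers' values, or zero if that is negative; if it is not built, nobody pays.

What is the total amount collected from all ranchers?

Total value 58 ≥ cost 56, so it is built.
Rancher 1: others sum to 29; max(0, 56 - 29) = 27.
Rancher 2: others sum to 45; max(0, 56 - 45) = 11.
Rancher 3: others sum to 42; max(0, 56 - 42) = 14.
Total collected = 27 + 11 + 14 = 52.

52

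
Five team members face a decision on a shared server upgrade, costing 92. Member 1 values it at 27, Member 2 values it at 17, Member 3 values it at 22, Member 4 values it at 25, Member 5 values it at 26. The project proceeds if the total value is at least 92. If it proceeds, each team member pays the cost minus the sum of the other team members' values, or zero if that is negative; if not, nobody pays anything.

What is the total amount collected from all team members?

Total value 117 ≥ cost 92, so it is built.
Member 1: others sum to 90; max(0, 92 - 90) = 2.
Member 2: others sum to 100; max(0, 92 - 100) = 0.
Member 3: others sum to 95; max(0, 92 - 95) = 0.
Member 4: others sum to 92; max(0, 92 - 92) = 0.
Member 5: others sum to 91; max(0, 92 - 91) = 1.
Total collected = 2 + 0 + 0 + 0 + 1 = 3.

3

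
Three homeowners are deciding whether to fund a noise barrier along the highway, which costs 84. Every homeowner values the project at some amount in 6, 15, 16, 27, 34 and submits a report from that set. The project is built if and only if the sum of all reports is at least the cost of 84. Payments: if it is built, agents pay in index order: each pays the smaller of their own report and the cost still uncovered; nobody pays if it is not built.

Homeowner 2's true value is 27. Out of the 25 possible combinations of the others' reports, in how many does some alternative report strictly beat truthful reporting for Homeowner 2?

1

Others report (34, 34): truth gives 0; report 16 gives 11 > 0. Violating.
Others report (6, 6): truth gives 0; no alternative beats it.
Others report (6, 15): truth gives 0; no alternative beats it.
(Checking all 25 profiles: 1 has a profitable deviation, 24 do not.)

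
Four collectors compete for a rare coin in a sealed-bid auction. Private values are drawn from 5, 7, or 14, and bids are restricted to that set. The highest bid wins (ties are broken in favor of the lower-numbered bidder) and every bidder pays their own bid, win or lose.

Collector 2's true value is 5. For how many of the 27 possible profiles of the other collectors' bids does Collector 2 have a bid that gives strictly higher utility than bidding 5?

4

Others bid (5, 5, 5): truth gives -5; bid 7 gives -2 > -5. Violating.
Others bid (5, 5, 7): truth gives -5; bid 7 gives -2 > -5. Violating.
Others bid (5, 7, 5): truth gives -5; bid 7 gives -2 > -5. Violating.
Others bid (5, 7, 7): truth gives -5; bid 7 gives -2 > -5. Violating.
Others bid (5, 5, 14): truth gives -5; no alternative beats it.
Others bid (5, 7, 14): truth gives -5; no alternative beats it.
(Checking all 27 profiles: 4 have a profitable deviation, 23 do not.)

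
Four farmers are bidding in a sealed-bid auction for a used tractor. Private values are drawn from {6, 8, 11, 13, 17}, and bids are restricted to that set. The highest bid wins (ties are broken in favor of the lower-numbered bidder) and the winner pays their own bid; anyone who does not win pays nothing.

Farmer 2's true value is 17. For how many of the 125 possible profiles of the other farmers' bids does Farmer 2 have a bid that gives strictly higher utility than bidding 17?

Others bid (6, 6, 6): truth gives 0; bid 8 gives 9 > 0. Violating.
Others bid (6, 6, 8): truth gives 0; bid 8 gives 9 > 0. Violating.
Others bid (6, 6, 11): truth gives 0; bid 11 gives 6 > 0. Violating.
Others bid (6, 6, 13): truth gives 0; bid 13 gives 4 > 0. Violating.
Others bid (6, 6, 17): truth gives 0; no alternative beats it.
Others bid (6, 8, 17): truth gives 0; no alternative beats it.
(Checking all 125 profiles: 48 have a profitable deviation, 77 do not.)

48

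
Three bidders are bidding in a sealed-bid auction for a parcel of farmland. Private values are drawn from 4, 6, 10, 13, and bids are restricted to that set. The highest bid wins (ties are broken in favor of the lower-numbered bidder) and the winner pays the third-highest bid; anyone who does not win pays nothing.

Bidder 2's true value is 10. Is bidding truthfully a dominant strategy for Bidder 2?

No

Consider the case where Bidder 1 bids 4 and Bidder 3 bids 13.
Truthful bid 10: loses, pays 0, utility 0.
Bid 13 instead: wins, pays 4, utility 10 - 4 = 6.
Since 6 > 0, bidding 13 is strictly better here, so truthful bidding is not dominant.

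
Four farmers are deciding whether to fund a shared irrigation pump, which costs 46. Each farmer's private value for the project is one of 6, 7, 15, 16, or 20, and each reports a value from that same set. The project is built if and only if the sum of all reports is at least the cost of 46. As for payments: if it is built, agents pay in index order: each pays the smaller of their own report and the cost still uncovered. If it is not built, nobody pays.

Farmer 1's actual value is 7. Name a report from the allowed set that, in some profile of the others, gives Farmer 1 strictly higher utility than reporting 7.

Suppose Farmer 2 reports 6, Farmer 3 reports 15 and Farmer 4 reports 20.
Report 7: project built, pays 7, utility 7 - 7 = 0.
Report 6: project built, pays 6, utility 7 - 6 = 1.
So reporting 6 beats truth here (1 > 0).

6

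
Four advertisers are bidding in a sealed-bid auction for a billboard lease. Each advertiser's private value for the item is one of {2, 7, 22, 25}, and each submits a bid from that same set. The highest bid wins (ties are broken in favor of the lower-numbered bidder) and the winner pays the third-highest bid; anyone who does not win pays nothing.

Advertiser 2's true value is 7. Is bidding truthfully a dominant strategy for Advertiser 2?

Consider the case where Advertiser 1 bids 2, Advertiser 3 bids 2 and Advertiser 4 bids 22.
Truthful bid 7: loses, pays 0, utility 0.
Bid 22 instead: wins, pays 2, utility 7 - 2 = 5.
Since 5 > 0, bidding 22 is strictly better here, so truthful bidding is not dominant.

No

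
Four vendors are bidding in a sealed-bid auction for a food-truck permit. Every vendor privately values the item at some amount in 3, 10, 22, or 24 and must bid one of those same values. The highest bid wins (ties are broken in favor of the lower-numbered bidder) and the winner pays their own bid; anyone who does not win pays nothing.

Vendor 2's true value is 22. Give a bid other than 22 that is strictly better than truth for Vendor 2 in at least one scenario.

10

Suppose Vendor 1 bids 3, Vendor 3 bids 3 and Vendor 4 bids 3.
Bid 22: wins, pays 22, utility 22 - 22 = 0.
Bid 10: wins, pays 10, utility 22 - 10 = 12.
So bidding 10 beats truth here (12 > 0).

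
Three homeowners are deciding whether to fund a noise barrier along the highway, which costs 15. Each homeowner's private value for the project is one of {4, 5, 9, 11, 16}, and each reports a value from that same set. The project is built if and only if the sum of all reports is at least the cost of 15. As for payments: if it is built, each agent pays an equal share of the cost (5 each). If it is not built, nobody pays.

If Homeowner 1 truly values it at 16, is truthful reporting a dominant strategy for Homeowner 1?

Check each profile of the others' reports and compare truth against every alternative report.
Others report (4, 4): truth gives 11, best alternative gives 11.
Others report (4, 5): truth gives 11, best alternative gives 11.
Others report (4, 9): truth gives 11, best alternative gives 11.
Others report (4, 11): truth gives 11, best alternative gives 11.
Others report (4, 16): truth gives 11, best alternative gives 11.
Others report (5, 4): truth gives 11, best alternative gives 11.
(Remaining 19 profiles checked similarly; truth is weakly best in each.)
In every case the truthful report is at least as good as any alternative, so it is a dominant strategy.

Yes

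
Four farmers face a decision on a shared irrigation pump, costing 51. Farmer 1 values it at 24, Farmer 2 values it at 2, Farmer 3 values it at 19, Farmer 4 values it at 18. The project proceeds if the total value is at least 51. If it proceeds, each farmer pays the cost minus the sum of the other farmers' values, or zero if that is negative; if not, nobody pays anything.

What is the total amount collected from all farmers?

Total value 63 ≥ cost 51, so it is built.
Farmer 1: others sum to 39; max(0, 51 - 39) = 12.
Farmer 2: others sum to 61; max(0, 51 - 61) = 0.
Farmer 3: others sum to 44; max(0, 51 - 44) = 7.
Farmer 4: others sum to 45; max(0, 51 - 45) = 6.
Total collected = 12 + 0 + 7 + 6 = 25.

25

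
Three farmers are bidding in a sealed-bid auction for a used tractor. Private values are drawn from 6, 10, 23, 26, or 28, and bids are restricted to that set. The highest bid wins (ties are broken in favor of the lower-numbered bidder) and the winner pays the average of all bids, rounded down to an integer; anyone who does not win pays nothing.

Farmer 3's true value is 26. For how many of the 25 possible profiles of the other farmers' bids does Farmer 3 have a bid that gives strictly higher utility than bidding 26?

Others bid (6, 6): truth gives 14; bid 10 gives 19 > 14. Violating.
Others bid (6, 10): truth gives 12; bid 23 gives 13 > 12. Violating.
Others bid (6, 26): truth gives 0; bid 28 gives 6 > 0. Violating.
Others bid (10, 6): truth gives 12; bid 23 gives 13 > 12. Violating.
Others bid (6, 23): truth gives 8; no alternative beats it.
Others bid (6, 28): truth gives 0; no alternative beats it.
(Checking all 25 profiles: 10 have a profitable deviation, 15 do not.)

10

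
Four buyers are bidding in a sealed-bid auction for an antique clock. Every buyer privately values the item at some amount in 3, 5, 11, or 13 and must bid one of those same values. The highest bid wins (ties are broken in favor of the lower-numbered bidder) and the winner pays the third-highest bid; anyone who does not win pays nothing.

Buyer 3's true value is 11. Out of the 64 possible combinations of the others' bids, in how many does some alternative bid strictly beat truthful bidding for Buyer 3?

12

Others bid (3, 3, 13): truth gives 0; bid 13 gives 8 > 0. Violating.
Others bid (3, 5, 13): truth gives 0; bid 13 gives 6 > 0. Violating.
Others bid (3, 11, 3): truth gives 0; bid 13 gives 8 > 0. Violating.
Others bid (3, 11, 5): truth gives 0; bid 13 gives 6 > 0. Violating.
Others bid (3, 3, 3): truth gives 8; no alternative beats it.
Others bid (3, 3, 5): truth gives 8; no alternative beats it.
(Checking all 64 profiles: 12 have a profitable deviation, 52 do not.)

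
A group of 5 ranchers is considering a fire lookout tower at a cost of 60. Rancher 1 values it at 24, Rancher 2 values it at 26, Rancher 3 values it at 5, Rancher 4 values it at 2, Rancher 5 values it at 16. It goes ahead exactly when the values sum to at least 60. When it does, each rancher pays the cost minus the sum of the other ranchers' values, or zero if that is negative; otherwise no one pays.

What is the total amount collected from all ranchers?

27

Total value 73 ≥ cost 60, so it is built.
Rancher 1: others sum to 49; max(0, 60 - 49) = 11.
Rancher 2: others sum to 47; max(0, 60 - 47) = 13.
Rancher 3: others sum to 68; max(0, 60 - 68) = 0.
Rancher 4: others sum to 71; max(0, 60 - 71) = 0.
Rancher 5: others sum to 57; max(0, 60 - 57) = 3.
Total collected = 11 + 13 + 0 + 0 + 3 = 27.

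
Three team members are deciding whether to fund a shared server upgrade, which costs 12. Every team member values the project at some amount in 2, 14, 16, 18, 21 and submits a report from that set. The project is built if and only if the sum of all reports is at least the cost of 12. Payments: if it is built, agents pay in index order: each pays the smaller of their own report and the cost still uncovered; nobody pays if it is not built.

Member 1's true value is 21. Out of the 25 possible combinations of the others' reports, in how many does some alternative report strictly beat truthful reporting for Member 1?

Others report (2, 14): truth gives 9; report 2 gives 19 > 9. Violating.
Others report (2, 16): truth gives 9; report 2 gives 19 > 9. Violating.
Others report (2, 18): truth gives 9; report 2 gives 19 > 9. Violating.
Others report (2, 21): truth gives 9; report 2 gives 19 > 9. Violating.
Others report (2, 2): truth gives 9; no alternative beats it.
(Checking all 25 profiles: 24 have a profitable deviation, 1 does not.)

24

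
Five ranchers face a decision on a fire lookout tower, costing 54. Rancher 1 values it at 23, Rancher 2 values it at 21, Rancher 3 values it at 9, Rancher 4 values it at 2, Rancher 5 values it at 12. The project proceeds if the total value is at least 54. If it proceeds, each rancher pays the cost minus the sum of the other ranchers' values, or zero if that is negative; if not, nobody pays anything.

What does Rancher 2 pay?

8

Total value 67 ≥ cost 54, so the project is built.
The other ranchers' values sum to 46.
Cost minus that sum is 54 - 46 = 8.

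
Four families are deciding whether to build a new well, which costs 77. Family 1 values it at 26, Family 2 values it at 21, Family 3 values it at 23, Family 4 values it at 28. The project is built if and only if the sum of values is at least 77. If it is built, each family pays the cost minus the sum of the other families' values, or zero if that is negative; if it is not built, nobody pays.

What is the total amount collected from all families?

14

Total value 98 ≥ cost 77, so it is built.
Family 1: others sum to 72; max(0, 77 - 72) = 5.
Family 2: others sum to 77; max(0, 77 - 77) = 0.
Family 3: others sum to 75; max(0, 77 - 75) = 2.
Family 4: others sum to 70; max(0, 77 - 70) = 7.
Total collected = 5 + 0 + 2 + 7 = 14.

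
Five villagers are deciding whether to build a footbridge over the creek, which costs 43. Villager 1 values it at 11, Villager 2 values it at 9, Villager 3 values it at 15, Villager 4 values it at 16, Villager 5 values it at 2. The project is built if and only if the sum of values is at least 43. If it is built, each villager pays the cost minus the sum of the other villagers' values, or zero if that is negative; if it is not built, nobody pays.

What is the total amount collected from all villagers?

12

Total value 53 ≥ cost 43, so it is built.
Villager 1: others sum to 42; max(0, 43 - 42) = 1.
Villager 2: others sum to 44; max(0, 43 - 44) = 0.
Villager 3: others sum to 38; max(0, 43 - 38) = 5.
Villager 4: others sum to 37; max(0, 43 - 37) = 6.
Villager 5: others sum to 51; max(0, 43 - 51) = 0.
Total collected = 1 + 0 + 5 + 6 + 0 = 12.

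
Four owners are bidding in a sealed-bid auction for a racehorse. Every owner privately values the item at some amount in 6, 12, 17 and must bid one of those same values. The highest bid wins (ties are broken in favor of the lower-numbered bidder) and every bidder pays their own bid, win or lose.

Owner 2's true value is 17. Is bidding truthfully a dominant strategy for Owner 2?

No

Consider the case where Owner 1 bids 6, Owner 3 bids 6 and Owner 4 bids 6.
Truthful bid 17: wins, pays 17, utility 17 - 17 = 0.
Bid 12 instead: wins, pays 12, utility 17 - 12 = 5.
Since 5 > 0, bidding 12 is strictly better here, so truthful bidding is not dominant.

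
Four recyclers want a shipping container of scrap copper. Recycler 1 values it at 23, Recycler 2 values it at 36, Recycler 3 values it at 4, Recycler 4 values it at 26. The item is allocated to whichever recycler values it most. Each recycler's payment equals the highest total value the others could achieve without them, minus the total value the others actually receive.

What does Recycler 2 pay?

26

Recycler 2 has the highest value and receives the item.
Without Recycler 2, the item would go to the next-highest value, 26, so the others could achieve 26.
With Recycler 2 present and winning, the others receive nothing, so their total is 0.
Payment = 26 - 0 = 26.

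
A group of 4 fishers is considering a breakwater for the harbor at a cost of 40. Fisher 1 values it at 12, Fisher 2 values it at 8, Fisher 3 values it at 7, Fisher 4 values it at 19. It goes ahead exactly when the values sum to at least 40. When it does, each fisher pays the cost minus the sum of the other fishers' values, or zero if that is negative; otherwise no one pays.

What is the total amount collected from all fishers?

Total value 46 ≥ cost 40, so it is built.
Fisher 1: others sum to 34; max(0, 40 - 34) = 6.
Fisher 2: others sum to 38; max(0, 40 - 38) = 2.
Fisher 3: others sum to 39; max(0, 40 - 39) = 1.
Fisher 4: others sum to 27; max(0, 40 - 27) = 13.
Total collected = 6 + 2 + 1 + 13 = 22.

22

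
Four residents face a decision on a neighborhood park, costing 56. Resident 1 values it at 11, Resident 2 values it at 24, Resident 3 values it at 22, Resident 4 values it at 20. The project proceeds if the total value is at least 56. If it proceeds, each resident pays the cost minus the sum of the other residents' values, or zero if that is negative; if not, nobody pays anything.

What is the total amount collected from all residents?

Total value 77 ≥ cost 56, so it is built.
Resident 1: others sum to 66; max(0, 56 - 66) = 0.
Resident 2: others sum to 53; max(0, 56 - 53) = 3.
Resident 3: others sum to 55; max(0, 56 - 55) = 1.
Resident 4: others sum to 57; max(0, 56 - 57) = 0.
Total collected = 0 + 3 + 1 + 0 = 4.

4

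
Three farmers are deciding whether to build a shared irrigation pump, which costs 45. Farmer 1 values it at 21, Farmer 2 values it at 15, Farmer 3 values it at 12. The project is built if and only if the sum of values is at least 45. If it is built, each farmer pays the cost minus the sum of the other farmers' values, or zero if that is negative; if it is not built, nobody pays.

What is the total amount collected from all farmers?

39

Total value 48 ≥ cost 45, so it is built.
Farmer 1: others sum to 27; max(0, 45 - 27) = 18.
Farmer 2: others sum to 33; max(0, 45 - 33) = 12.
Farmer 3: others sum to 36; max(0, 45 - 36) = 9.
Total collected = 18 + 12 + 9 = 39.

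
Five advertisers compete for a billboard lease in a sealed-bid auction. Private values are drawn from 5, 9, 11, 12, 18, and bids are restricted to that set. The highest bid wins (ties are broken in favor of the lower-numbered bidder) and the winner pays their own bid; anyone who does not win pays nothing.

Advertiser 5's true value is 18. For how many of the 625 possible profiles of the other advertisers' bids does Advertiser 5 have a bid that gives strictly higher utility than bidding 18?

81

Others bid (5, 5, 5, 5): truth gives 0; bid 9 gives 9 > 0. Violating.
Others bid (5, 5, 5, 9): truth gives 0; bid 11 gives 7 > 0. Violating.
Others bid (5, 5, 5, 11): truth gives 0; bid 12 gives 6 > 0. Violating.
Others bid (5, 5, 9, 5): truth gives 0; bid 11 gives 7 > 0. Violating.
Others bid (5, 5, 5, 12): truth gives 0; no alternative beats it.
Others bid (5, 5, 5, 18): truth gives 0; no alternative beats it.
(Checking all 625 profiles: 81 have a profitable deviation, 544 do not.)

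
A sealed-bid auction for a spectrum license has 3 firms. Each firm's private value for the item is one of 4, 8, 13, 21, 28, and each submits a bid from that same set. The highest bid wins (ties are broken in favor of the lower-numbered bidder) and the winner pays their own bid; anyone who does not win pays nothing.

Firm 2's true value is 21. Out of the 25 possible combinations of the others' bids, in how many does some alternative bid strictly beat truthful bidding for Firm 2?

Others bid (4, 4): truth gives 0; bid 8 gives 13 > 0. Violating.
Others bid (4, 8): truth gives 0; bid 8 gives 13 > 0. Violating.
Others bid (4, 13): truth gives 0; bid 13 gives 8 > 0. Violating.
Others bid (8, 4): truth gives 0; bid 13 gives 8 > 0. Violating.
Others bid (4, 21): truth gives 0; no alternative beats it.
Others bid (4, 28): truth gives 0; no alternative beats it.
(Checking all 25 profiles: 6 have a profitable deviation, 19 do not.)

6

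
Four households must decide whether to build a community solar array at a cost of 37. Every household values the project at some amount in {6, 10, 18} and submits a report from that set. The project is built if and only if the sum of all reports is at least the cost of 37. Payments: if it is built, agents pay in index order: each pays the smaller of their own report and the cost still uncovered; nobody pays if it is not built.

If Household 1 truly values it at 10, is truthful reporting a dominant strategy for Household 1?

No

Consider the case where Household 2 reports 6, Household 3 reports 10 and Household 4 reports 18.
Truthful report 10: project built, pays 10, utility 10 - 10 = 0.
Report 6 instead: project built, pays 6, utility 10 - 6 = 4.
Since 4 > 0, reporting 6 is strictly better here, so truthful reporting is not dominant.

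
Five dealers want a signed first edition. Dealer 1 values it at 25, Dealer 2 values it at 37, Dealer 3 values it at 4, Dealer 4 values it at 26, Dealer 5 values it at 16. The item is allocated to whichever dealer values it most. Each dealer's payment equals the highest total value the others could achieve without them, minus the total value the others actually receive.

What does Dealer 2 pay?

Dealer 2 has the highest value and receives the item.
Without Dealer 2, the item would go to the next-highest value, 26, so the others could achieve 26.
With Dealer 2 present and winning, the others receive nothing, so their total is 0.
Payment = 26 - 0 = 26.

26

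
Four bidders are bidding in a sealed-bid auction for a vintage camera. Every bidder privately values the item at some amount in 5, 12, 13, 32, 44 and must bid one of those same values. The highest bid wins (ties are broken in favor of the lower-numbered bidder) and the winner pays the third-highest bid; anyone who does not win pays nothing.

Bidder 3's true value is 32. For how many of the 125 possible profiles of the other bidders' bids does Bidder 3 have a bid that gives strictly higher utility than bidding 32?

27

Others bid (5, 5, 44): truth gives 0; bid 44 gives 27 > 0. Violating.
Others bid (5, 12, 44): truth gives 0; bid 44 gives 20 > 0. Violating.
Others bid (5, 13, 44): truth gives 0; bid 44 gives 19 > 0. Violating.
Others bid (5, 32, 5): truth gives 0; bid 44 gives 27 > 0. Violating.
Others bid (5, 5, 5): truth gives 27; no alternative beats it.
Others bid (5, 5, 12): truth gives 27; no alternative beats it.
(Checking all 125 profiles: 27 have a profitable deviation, 98 do not.)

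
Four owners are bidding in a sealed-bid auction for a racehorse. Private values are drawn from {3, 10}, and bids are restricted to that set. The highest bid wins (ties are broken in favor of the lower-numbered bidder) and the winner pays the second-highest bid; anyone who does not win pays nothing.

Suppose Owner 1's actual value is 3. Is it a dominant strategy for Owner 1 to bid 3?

Check each profile of the others' bids and compare truth against every alternative bid.
Others bid (3, 3, 10): truth gives 0, best alternative gives -7.
Others bid (3, 10, 3): truth gives 0, best alternative gives -7.
Others bid (3, 10, 10): truth gives 0, best alternative gives -7.
Others bid (10, 3, 3): truth gives 0, best alternative gives -7.
Others bid (10, 3, 10): truth gives 0, best alternative gives -7.
Others bid (10, 10, 3): truth gives 0, best alternative gives -7.
(Remaining 2 profiles checked similarly; truth is weakly best in each.)
In every case the truthful bid is at least as good as any alternative, so it is a dominant strategy.

Yes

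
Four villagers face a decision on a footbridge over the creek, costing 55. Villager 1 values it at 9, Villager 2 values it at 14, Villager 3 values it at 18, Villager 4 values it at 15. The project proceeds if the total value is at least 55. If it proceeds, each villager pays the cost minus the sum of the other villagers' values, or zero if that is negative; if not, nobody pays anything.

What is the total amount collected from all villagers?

Total value 56 ≥ cost 55, so it is built.
Villager 1: others sum to 47; max(0, 55 - 47) = 8.
Villager 2: others sum to 42; max(0, 55 - 42) = 13.
Villager 3: others sum to 38; max(0, 55 - 38) = 17.
Villager 4: others sum to 41; max(0, 55 - 41) = 14.
Total collected = 8 + 13 + 17 + 14 = 52.

52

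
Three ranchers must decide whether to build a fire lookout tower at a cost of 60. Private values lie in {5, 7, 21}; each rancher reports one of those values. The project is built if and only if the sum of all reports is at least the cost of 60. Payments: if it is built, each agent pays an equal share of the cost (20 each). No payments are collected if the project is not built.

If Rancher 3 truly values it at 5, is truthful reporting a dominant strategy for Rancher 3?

Yes

Check each profile of the others' reports and compare truth against every alternative report.
Others report (5, 5): truth gives 0, best alternative gives 0.
Others report (5, 7): truth gives 0, best alternative gives 0.
Others report (5, 21): truth gives 0, best alternative gives 0.
Others report (7, 5): truth gives 0, best alternative gives 0.
Others report (7, 7): truth gives 0, best alternative gives 0.
Others report (7, 21): truth gives 0, best alternative gives 0.
(Remaining 3 profiles checked similarly; truth is weakly best in each.)
In every case the truthful report is at least as good as any alternative, so it is a dominant strategy.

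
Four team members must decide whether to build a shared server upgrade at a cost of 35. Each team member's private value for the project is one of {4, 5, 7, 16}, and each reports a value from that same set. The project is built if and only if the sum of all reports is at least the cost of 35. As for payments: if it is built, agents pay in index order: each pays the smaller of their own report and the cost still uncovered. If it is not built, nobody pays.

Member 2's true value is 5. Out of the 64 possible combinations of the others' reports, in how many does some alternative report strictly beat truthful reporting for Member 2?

10

Others report (4, 16, 16): truth gives 0; report 4 gives 1 > 0. Violating.
Others report (5, 16, 16): truth gives 0; report 4 gives 1 > 0. Violating.
Others report (7, 16, 16): truth gives 0; report 4 gives 1 > 0. Violating.
Others report (16, 4, 16): truth gives 0; report 4 gives 1 > 0. Violating.
Others report (4, 4, 4): truth gives 0; no alternative beats it.
Others report (4, 4, 5): truth gives 0; no alternative beats it.
(Checking all 64 profiles: 10 have a profitable deviation, 54 do not.)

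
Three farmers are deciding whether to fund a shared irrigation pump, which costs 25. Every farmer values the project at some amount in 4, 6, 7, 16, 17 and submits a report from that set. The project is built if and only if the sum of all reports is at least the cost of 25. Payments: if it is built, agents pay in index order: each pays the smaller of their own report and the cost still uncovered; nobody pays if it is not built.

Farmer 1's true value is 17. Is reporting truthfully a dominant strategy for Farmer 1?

Consider the case where Farmer 2 reports 4 and Farmer 3 reports 6.
Truthful report 17: project built, pays 17, utility 17 - 17 = 0.
Report 16 instead: project built, pays 16, utility 17 - 16 = 1.
Since 1 > 0, reporting 16 is strictly better here, so truthful reporting is not dominant.

No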